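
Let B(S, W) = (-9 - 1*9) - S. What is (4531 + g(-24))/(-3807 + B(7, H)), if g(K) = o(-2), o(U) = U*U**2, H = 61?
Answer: -4523/3832 ≈ -1.1803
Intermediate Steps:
o(U) = U**3
g(K) = -8 (g(K) = (-2)**3 = -8)
B(S, W) = -18 - S (B(S, W) = (-9 - 9) - S = -18 - S)
(4531 + g(-24))/(-3807 + B(7, H)) = (4531 - 8)/(-3807 + (-18 - 1*7)) = 4523/(-3807 + (-18 - 7)) = 4523/(-3807 - 25) = 4523/(-3832) = 4523*(-1/3832) = -4523/3832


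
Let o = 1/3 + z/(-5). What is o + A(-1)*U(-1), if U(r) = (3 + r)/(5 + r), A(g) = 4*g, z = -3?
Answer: -16/15 ≈ -1.0667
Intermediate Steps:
o = 14/15 (o = 1/3 - 3/(-5) = 1*(1/3) - 3*(-1/5) = 1/3 + 3/5 = 14/15 ≈ 0.93333)
U(r) = (3 + r)/(5 + r)
o + A(-1)*U(-1) = 14/15 + (4*(-1))*((3 - 1)/(5 - 1)) = 14/15 - 4*2/4 = 14/15 - 2 = -16/15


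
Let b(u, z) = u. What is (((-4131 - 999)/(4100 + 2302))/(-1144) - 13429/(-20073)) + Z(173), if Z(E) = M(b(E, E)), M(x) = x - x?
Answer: 16409244407/24502067304 ≈ 0.66971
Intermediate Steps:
M(x) = 0
Z(E) = 0
(((-4131 - 999)/(4100 + 2302))/(-1144) - 13429/(-20073)) + Z(173) = (((-4131 - 999)/(4100 + 2302))/(-1144) - 13429/(-20073)) + 0 = (-5130/6402*(-1/1144) - 13429*(-1/20073)) + 0 = (-5130*1/6402*(-1/1144) + 13429/20073) + 0 = (-855/1067*(-1/1144) + 13429/20073) + 0 = (855/1220648 + 13429/20073) + 0 = 16409244407/24502067304 + 0 = 16409244407/24502067304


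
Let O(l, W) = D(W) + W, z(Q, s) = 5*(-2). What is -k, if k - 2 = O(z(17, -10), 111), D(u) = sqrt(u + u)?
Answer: -113 - sqrt(222) ≈ -127.90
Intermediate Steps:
D(u) = sqrt(2)*sqrt(u) (D(u) = sqrt(2*u) = sqrt(2)*sqrt(u))
z(Q, s) = -10
O(l, W) = W + sqrt(2)*sqrt(W) (O(l, W) = sqrt(2)*sqrt(W) + W = W + sqrt(2)*sqrt(W))
k = 113 + sqrt(222) (k = 2 + (111 + sqrt(2)*sqrt(111)) = 2 + (111 + sqrt(222)) = 113 + sqrt(222) ≈ 127.90)
-k = -(113 + sqrt(222)) = -113 - sqrt(222)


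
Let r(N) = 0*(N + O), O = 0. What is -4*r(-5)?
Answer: 0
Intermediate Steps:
r(N) = 0 (r(N) = 0*(N + 0) = 0*N = 0)
-4*r(-5) = -4*0 = 0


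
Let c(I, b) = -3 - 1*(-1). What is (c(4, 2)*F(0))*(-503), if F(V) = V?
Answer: 0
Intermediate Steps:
c(I, b) = -2 (c(I, b) = -3 + 1 = -2)
(c(4, 2)*F(0))*(-503) = -2*0*(-503) = 0*(-503) = 0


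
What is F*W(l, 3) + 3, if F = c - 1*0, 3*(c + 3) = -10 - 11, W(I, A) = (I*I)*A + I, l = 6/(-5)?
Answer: -141/5 ≈ -28.200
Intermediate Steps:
l = -6/5 (l = 6*(-1/5) = -6/5 ≈ -1.2000)
W(I, A) = I + A*I**2 (W(I, A) = I**2*A + I = A*I**2 + I = I + A*I**2)
c = -10 (c = -3 + (-10 - 11)/3 = -3 + (1/3)*(-21) = -3 - 7 = -10)
F = -10 (F = -10 - 1*0 = -10 + 0 = -10)
F*W(l, 3) + 3 = -(-12)*(1 + 3*(-6/5)) + 3 = -(-12)*(1 - 18/5) + 3 = -(-12)*(-13)/5 + 3 = -10*78/25 + 3 = -156/5 + 3 = -141/5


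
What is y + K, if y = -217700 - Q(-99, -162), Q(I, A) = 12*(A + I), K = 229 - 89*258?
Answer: -237301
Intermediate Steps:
K = -22733 (K = 229 - 22962 = -22733)
Q(I, A) = 12*A + 12*I
y = -214568 (y = -217700 - (12*(-162) + 12*(-99)) = -217700 - (-1944 - 1188) = -217700 - 1*(-3132) = -217700 + 3132 = -214568)
y + K = -214568 - 22733 = -237301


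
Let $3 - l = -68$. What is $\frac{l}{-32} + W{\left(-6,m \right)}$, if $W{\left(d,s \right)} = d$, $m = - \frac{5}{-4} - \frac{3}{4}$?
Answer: $- \frac{263}{32} \approx -8.2188$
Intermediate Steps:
$m = \frac{1}{2}$ ($m = \left(-5\right) \left(- \frac{1}{4}\right) - \frac{3}{4} = \frac{5}{4} - \frac{3}{4} = \frac{1}{2} \approx 0.5$)
$l = 71$ ($l = 3 - -68 = 3 + 68 = 71$)
$\frac{l}{-32} + W{\left(-6,m \right)} = \frac{71}{-32} - 6 = 71 \left(- \frac{1}{32}\right) - 6 = - \frac{71}{32} - 6 = - \frac{263}{32}$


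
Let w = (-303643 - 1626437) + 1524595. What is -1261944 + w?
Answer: -1667429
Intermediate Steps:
w = -405485 (w = -1930080 + 1524595 = -405485)
-1261944 + w = -1261944 - 405485 = -1667429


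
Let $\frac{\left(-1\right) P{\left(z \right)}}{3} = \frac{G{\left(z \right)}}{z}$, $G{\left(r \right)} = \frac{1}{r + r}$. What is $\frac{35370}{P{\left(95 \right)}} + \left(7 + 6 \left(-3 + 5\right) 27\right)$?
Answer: $-212809169$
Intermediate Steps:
$G{\left(r \right)} = \frac{1}{2 r}$
$P{\left(z \right)} = - \frac{3}{2 z^{2}}$ ($P{\left(z \right)} = - 3 \frac{\frac{1}{2} \frac{1}{z}}{z} = - 3 \frac{1}{2 z^{2}} = - \frac{3}{2 z^{2}}$)
$\frac{35370}{P{\left(95 \right)}} + \left(7 + 6 \left(-3 + 5\right) 27\right) = \frac{35370}{\left(- \frac{3}{2}\right) \frac{1}{9025}} + \left(7 + 6 \left(-3 + 5\right) 27\right) = \frac{35370}{\left(- \frac{3}{2}\right) \frac{1}{9025}} + \left(7 + 6 \cdot 2 \cdot 27\right) = \frac{35370}{- \frac{3}{18050}} + \left(7 + 12 \cdot 27\right) = 35370 \left(- \frac{18050}{3}\right) + \left(7 + 324\right) = -212809500 + 331 = -212809169$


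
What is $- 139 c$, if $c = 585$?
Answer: $-81315$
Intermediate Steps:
$- 139 c = \left(-139\right) 585 = -81315$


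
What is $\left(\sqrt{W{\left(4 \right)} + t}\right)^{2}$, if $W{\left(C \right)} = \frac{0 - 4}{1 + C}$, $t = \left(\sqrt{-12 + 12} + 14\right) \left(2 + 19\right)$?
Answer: $\frac{1466}{5} \approx 293.2$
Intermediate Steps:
$t = 294$ ($t = \left(\sqrt{0} + 14\right) 21 = \left(0 + 14\right) 21 = 14 \cdot 21 = 294$)
$W{\left(C \right)} = - \frac{4}{1 + C}$
$\left(\sqrt{W{\left(4 \right)} + t}\right)^{2} = \left(\sqrt{- \frac{4}{1 + 4} + 294}\right)^{2} = \left(\sqrt{- \frac{4}{5} + 294}\right)^{2} = \left(\sqrt{\frac{1466}{5}}\right)^{2} = \left(\frac{\sqrt{7330}}{5}\right)^{2} = \frac{1466}{5}$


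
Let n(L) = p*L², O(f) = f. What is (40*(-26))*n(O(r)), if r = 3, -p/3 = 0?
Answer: 0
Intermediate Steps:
p = 0 (p = -3*0 = 0)
n(L) = 0 (n(L) = 0*L² = 0)
(40*(-26))*n(O(r)) = (40*(-26))*0 = -1040*0 = 0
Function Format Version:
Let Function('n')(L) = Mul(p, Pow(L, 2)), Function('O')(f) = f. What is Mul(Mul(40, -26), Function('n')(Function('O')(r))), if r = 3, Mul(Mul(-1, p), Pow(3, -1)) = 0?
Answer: 0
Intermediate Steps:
p = 0 (p = Mul(-3, 0) = 0)
Function('n')(L) = 0 (Function('n')(L) = Mul(0, Pow(L, 2)) = 0)
Mul(Mul(40, -26), Function('n')(Function('O')(r))) = Mul(Mul(40, -26), 0) = Mul(-1040, 0) = 0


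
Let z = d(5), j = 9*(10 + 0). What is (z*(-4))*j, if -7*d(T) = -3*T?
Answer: -5400/7 ≈ -771.43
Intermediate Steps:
d(T) = 3*T/7 (d(T) = -(-3)*T/7 = 3*T/7)
j = 90 (j = 9*10 = 90)
z = 15/7 (z = (3/7)*5 = 15/7 ≈ 2.1429)
(z*(-4))*j = ((15/7)*(-4))*90 = -60/7*90 = -5400/7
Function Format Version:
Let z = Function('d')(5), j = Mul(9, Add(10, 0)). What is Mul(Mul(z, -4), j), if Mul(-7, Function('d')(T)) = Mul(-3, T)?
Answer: Rational(-5400, 7) ≈ -771.43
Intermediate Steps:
Function('d')(T) = Mul(Rational(3, 7), T) (Function('d')(T) = Mul(Rational(-1, 7), Mul(-3, T)) = Mul(Rational(3, 7), T))
j = 90 (j = Mul(9, 10) = 90)
z = Rational(15, 7) (z = Mul(Rational(3, 7), 5) = Rational(15, 7) ≈ 2.1429)
Mul(Mul(z, -4), j) = Mul(Mul(Rational(15, 7), -4), 90) = Mul(Rational(-60, 7), 90) = Rational(-5400, 7)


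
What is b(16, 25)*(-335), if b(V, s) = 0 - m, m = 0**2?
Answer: 0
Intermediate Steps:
m = 0
b(V, s) = 0 (b(V, s) = 0 - 1*0 = 0 + 0 = 0)
b(16, 25)*(-335) = 0*(-335) = 0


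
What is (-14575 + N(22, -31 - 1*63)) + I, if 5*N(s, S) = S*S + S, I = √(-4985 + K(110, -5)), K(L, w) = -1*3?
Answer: -64133/5 + 2*I*√1247 ≈ -12827.0 + 70.626*I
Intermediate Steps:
K(L, w) = -3
I = 2*I*√1247 (I = √(-4985 - 3) = √(-4988) = 2*I*√1247 ≈ 70.626*I)
N(s, S) = S/5 + S²/5 (N(s, S) = (S*S + S)/5 = (S² + S)/5 = (S + S²)/5 = S/5 + S²/5)
(-14575 + N(22, -31 - 1*63)) + I = (-14575 + (-31 - 1*63)*(1 + (-31 - 1*63))/5) + 2*I*√1247 = (-14575 + (-31 - 63)*(1 + (-31 - 63))/5) + 2*I*√1247 = (-14575 + (⅕)*(-94)*(1 - 94)) + 2*I*√1247 = (-14575 + (⅕)*(-94)*(-93)) + 2*I*√1247 = (-14575 + 8742/5) + 2*I*√1247 = -64133/5 + 2*I*√1247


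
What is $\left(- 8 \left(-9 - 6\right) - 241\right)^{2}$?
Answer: $14641$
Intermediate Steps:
$\left(- 8 \left(-9 - 6\right) - 241\right)^{2} = \left(\left(-8\right) \left(-15\right) - 241\right)^{2} = \left(120 - 241\right)^{2} = \left(-121\right)^{2} = 14641$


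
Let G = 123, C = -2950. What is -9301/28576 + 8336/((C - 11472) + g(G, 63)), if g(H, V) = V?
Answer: -371762595/410322784 ≈ -0.90602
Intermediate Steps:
-9301/28576 + 8336/((C - 11472) + g(G, 63)) = -9301/28576 + 8336/((-2950 - 11472) + 63) = -9301*1/28576 + 8336/(-14422 + 63) = -9301/28576 + 8336/(-14359) = -9301/28576 + 8336*(-1/14359) = -9301/28576 - 8336/14359 = -371762595/410322784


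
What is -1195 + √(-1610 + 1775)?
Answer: -1195 + √165 ≈ -1182.2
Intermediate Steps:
-1195 + √(-1610 + 1775) = -1195 + √165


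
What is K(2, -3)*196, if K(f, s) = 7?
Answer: 1372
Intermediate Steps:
K(2, -3)*196 = 7*196 = 1372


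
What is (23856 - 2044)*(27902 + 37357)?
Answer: 1423429308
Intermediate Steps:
(23856 - 2044)*(27902 + 37357) = 21812*65259 = 1423429308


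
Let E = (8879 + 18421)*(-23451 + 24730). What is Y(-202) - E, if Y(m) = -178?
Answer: -34916878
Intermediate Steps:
E = 34916700 (E = 27300*1279 = 34916700)
Y(-202) - E = -178 - 1*34916700 = -178 - 34916700 = -34916878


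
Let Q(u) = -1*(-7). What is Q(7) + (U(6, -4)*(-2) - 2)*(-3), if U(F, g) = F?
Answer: 49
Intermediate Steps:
Q(u) = 7
Q(7) + (U(6, -4)*(-2) - 2)*(-3) = 7 + (6*(-2) - 2)*(-3) = 7 + (-12 - 2)*(-3) = 7 - 14*(-3) = 7 + 42 = 49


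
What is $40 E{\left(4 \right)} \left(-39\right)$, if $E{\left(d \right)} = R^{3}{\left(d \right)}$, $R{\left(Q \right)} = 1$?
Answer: $-1560$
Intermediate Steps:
$E{\left(d \right)} = 1$ ($E{\left(d \right)} = 1^{3} = 1$)
$40 E{\left(4 \right)} \left(-39\right) = 40 \cdot 1 \left(-39\right) = 40 \left(-39\right) = -1560$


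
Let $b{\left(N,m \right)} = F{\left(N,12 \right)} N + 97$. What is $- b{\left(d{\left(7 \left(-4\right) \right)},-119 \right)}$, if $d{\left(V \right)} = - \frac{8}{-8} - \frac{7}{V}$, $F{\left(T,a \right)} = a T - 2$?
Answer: $- \frac{453}{4} \approx -113.25$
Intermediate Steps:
$F{\left(T,a \right)} = -2 + T a$ ($F{\left(T,a \right)} = T a - 2 = -2 + T a$)
$d{\left(V \right)} = 1 - \frac{7}{V}$ ($d{\left(V \right)} = \left(-8\right) \left(- \frac{1}{8}\right) - \frac{7}{V} = 1 - \frac{7}{V}$)
$b{\left(N,m \right)} = 97 + N \left(-2 + 12 N\right)$ ($b{\left(N,m \right)} = \left(-2 + N 12\right) N + 97 = \left(-2 + 12 N\right) N + 97 = N \left(-2 + 12 N\right) + 97 = 97 + N \left(-2 + 12 N\right)$)
$- b{\left(d{\left(7 \left(-4\right) \right)},-119 \right)} = - (97 + 2 \frac{-7 + 7 \left(-4\right)}{7 \left(-4\right)} \left(-1 + 6 \frac{-7 + 7 \left(-4\right)}{7 \left(-4\right)}\right)) = - (97 + 2 \frac{-7 - 28}{-28} \left(-1 + 6 \frac{-7 - 28}{-28}\right)) = - (97 + 2 \left(\left(- \frac{1}{28}\right) \left(-35\right)\right) \left(-1 + 6 \left(\left(- \frac{1}{28}\right) \left(-35\right)\right)\right)) = - (97 + 2 \cdot \frac{5}{4} \left(-1 + 6 \cdot \frac{5}{4}\right)) = - (97 + 2 \cdot \frac{5}{4} \left(-1 + \frac{15}{2}\right)) = - (97 + 2 \cdot \frac{5}{4} \cdot \frac{13}{2}) = - (97 + \frac{65}{4}) = \left(-1\right) \frac{453}{4} = - \frac{453}{4}$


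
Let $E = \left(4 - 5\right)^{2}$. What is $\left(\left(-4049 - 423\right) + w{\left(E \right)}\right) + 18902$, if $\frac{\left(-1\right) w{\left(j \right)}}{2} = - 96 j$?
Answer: $14622$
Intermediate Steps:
$E = 1$ ($E = \left(-1\right)^{2} = 1$)
$w{\left(j \right)} = 192 j$ ($w{\left(j \right)} = - 2 \left(- 96 j\right) = 192 j$)
$\left(\left(-4049 - 423\right) + w{\left(E \right)}\right) + 18902 = \left(\left(-4049 - 423\right) + 192 \cdot 1\right) + 18902 = \left(-4472 + 192\right) + 18902 = -4280 + 18902 = 14622$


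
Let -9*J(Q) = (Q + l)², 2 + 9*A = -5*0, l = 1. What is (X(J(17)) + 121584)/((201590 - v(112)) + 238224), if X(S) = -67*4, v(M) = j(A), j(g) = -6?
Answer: 30329/109955 ≈ 0.27583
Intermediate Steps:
A = -2/9 (A = -2/9 + (-5*0)/9 = -2/9 + (⅑)*0 = -2/9 + 0 = -2/9 ≈ -0.22222)
J(Q) = -(1 + Q)²/9 (J(Q) = -(Q + 1)²/9 = -(1 + Q)²/9)
v(M) = -6
X(S) = -268
(X(J(17)) + 121584)/((201590 - v(112)) + 238224) = (-268 + 121584)/((201590 - 1*(-6)) + 238224) = 121316/((201590 + 6) + 238224) = 121316/(201596 + 238224) = 121316/439820 = 121316*(1/439820) = 30329/109955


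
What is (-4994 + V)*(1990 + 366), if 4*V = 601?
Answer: -11411875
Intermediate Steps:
V = 601/4 (V = (¼)*601 = 601/4 ≈ 150.25)
(-4994 + V)*(1990 + 366) = (-4994 + 601/4)*(1990 + 366) = -19375/4*2356 = -11411875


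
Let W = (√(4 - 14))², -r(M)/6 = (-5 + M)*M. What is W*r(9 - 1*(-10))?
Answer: 15960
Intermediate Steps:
r(M) = -6*M*(-5 + M) (r(M) = -6*(-5 + M)*M = -6*M*(-5 + M))
W = -10 (W = (√(-10))² = (I*√10)² = -10)
W*r(9 - 1*(-10)) = -60*(9 - 1*(-10))*(5 - (9 - 1*(-10))) = -60*(9 + 10)*(5 - (9 + 10)) = -60*19*(5 - 1*19) = -60*19*(5 - 19) = -60*19*(-14) = -10*(-1596) = 15960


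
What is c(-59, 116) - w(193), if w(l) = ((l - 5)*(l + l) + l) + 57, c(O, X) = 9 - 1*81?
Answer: -72890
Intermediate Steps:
c(O, X) = -72 (c(O, X) = 9 - 81 = -72)
w(l) = 57 + l + 2*l*(-5 + l) (w(l) = ((-5 + l)*(2*l) + l) + 57 = (2*l*(-5 + l) + l) + 57 = (l + 2*l*(-5 + l)) + 57 = 57 + l + 2*l*(-5 + l))
c(-59, 116) - w(193) = -72 - (57 - 9*193 + 2*193²) = -72 - (57 - 1737 + 2*37249) = -72 - (57 - 1737 + 74498) = -72 - 1*72818 = -72 - 72818 = -72890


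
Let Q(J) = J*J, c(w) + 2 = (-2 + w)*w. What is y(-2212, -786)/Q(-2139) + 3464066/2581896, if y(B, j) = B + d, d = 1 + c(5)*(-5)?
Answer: 2640556253315/1968833831436 ≈ 1.3412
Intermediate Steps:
c(w) = -2 + w*(-2 + w) (c(w) = -2 + (-2 + w)*w = -2 + w*(-2 + w))
d = -64 (d = 1 + (-2 + 5**2 - 2*5)*(-5) = 1 + (-2 + 25 - 10)*(-5) = 1 + 13*(-5) = 1 - 65 = -64)
y(B, j) = -64 + B (y(B, j) = B - 64 = -64 + B)
Q(J) = J**2
y(-2212, -786)/Q(-2139) + 3464066/2581896 = (-64 - 2212)/((-2139)**2) + 3464066/2581896 = -2276/4575321 + 3464066*(1/2581896) = -2276*1/4575321 + 1732033/1290948 = -2276/4575321 + 1732033/1290948 = 2640556253315/1968833831436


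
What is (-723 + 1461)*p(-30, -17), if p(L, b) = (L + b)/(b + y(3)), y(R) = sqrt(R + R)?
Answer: 589662/283 + 34686*sqrt(6)/283 ≈ 2383.8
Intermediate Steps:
y(R) = sqrt(2)*sqrt(R) (y(R) = sqrt(2*R) = sqrt(2)*sqrt(R))
p(L, b) = (L + b)/(b + sqrt(6)) (p(L, b) = (L + b)/(b + sqrt(2)*sqrt(3)) = (L + b)/(b + sqrt(6)))
(-723 + 1461)*p(-30, -17) = (-723 + 1461)*((-30 - 17)/(-17 + sqrt(6))) = 738*(-47/(-17 + sqrt(6))) = -34686/(-17 + sqrt(6))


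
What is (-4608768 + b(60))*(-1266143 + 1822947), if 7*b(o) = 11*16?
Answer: -17963165204800/7 ≈ -2.5662e+12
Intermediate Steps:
b(o) = 176/7 (b(o) = (11*16)/7 = (⅐)*176 = 176/7)
(-4608768 + b(60))*(-1266143 + 1822947) = (-4608768 + 176/7)*(-1266143 + 1822947) = -32261200/7*556804 = -17963165204800/7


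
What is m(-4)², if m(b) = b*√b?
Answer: -64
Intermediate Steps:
m(b) = b^(3/2)
m(-4)² = ((-4)^(3/2))² = (-8*I)² = -64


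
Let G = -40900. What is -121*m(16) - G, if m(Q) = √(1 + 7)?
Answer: 40900 - 242*√2 ≈ 40558.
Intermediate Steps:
m(Q) = 2*√2 (m(Q) = √8 = 2*√2)
-121*m(16) - G = -242*√2 - 1*(-40900) = -242*√2 + 40900 = 40900 - 242*√2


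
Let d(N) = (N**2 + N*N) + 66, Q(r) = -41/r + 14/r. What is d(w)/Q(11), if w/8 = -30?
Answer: -422642/9 ≈ -46960.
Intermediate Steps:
Q(r) = -27/r
w = -240 (w = 8*(-30) = -240)
d(N) = 66 + 2*N**2 (d(N) = (N**2 + N**2) + 66 = 2*N**2 + 66 = 66 + 2*N**2)
d(w)/Q(11) = (66 + 2*(-240)**2)/((-27/11)) = (66 + 2*57600)/((-27*1/11)) = (66 + 115200)/(-27/11) = 115266*(-11/27) = -422642/9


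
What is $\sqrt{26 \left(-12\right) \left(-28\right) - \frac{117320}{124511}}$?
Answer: $\frac{2 \sqrt{33854876332634}}{124511} \approx 93.462$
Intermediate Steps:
$\sqrt{26 \left(-12\right) \left(-28\right) - \frac{117320}{124511}} = \sqrt{\left(-312\right) \left(-28\right) - \frac{117320}{124511}} = \sqrt{8736 - \frac{117320}{124511}} = \sqrt{\frac{1087610776}{124511}} = \frac{2 \sqrt{33854876332634}}{124511}$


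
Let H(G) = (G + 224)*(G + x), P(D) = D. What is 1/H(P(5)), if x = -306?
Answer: -1/68929 ≈ -1.4508e-5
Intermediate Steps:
H(G) = (-306 + G)*(224 + G) (H(G) = (G + 224)*(G - 306) = (224 + G)*(-306 + G) = (-306 + G)*(224 + G))
1/H(P(5)) = 1/(-68544 + 5² - 82*5) = 1/(-68544 + 25 - 410) = 1/(-68929) = -1/68929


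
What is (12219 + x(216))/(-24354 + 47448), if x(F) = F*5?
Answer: 4433/7698 ≈ 0.57586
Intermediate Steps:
x(F) = 5*F
(12219 + x(216))/(-24354 + 47448) = (12219 + 5*216)/(-24354 + 47448) = (12219 + 1080)/23094 = 13299*(1/23094) = 4433/7698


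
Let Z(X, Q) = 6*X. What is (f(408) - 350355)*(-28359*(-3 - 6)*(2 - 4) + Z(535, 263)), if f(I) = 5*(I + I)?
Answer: 175648686300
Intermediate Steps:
f(I) = 10*I (f(I) = 5*(2*I) = 10*I)
(f(408) - 350355)*(-28359*(-3 - 6)*(2 - 4) + Z(535, 263)) = (10*408 - 350355)*(-28359*(-3 - 6)*(2 - 4) + 6*535) = (4080 - 350355)*(-(-255231)*(-2) + 3210) = -346275*(-28359*18 + 3210) = -346275*(-510462 + 3210) = -346275*(-507252) = 175648686300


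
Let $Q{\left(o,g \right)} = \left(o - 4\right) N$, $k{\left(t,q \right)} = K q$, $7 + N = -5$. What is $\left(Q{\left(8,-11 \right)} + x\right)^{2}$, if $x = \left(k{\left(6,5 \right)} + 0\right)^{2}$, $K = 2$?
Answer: $2704$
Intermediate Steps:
$N = -12$ ($N = -7 - 5 = -12$)
$k{\left(t,q \right)} = 2 q$
$x = 100$ ($x = \left(2 \cdot 5 + 0\right)^{2} = \left(10 + 0\right)^{2} = 10^{2} = 100$)
$Q{\left(o,g \right)} = 48 - 12 o$ ($Q{\left(o,g \right)} = \left(o - 4\right) \left(-12\right) = \left(-4 + o\right) \left(-12\right) = 48 - 12 o$)
$\left(Q{\left(8,-11 \right)} + x\right)^{2} = \left(\left(48 - 96\right) + 100\right)^{2} = \left(-48 + 100\right)^{2} = 52^{2} = 2704$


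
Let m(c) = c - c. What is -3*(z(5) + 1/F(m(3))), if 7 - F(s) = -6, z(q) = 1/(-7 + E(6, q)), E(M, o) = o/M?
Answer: 123/481 ≈ 0.25572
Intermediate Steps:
m(c) = 0
z(q) = 1/(-7 + q/6)
F(s) = 13 (F(s) = 7 - 1*(-6) = 7 + 6 = 13)
-3*(z(5) + 1/F(m(3))) = -3*(6/(-42 + 5) + 1/13) = -3*(6/(-37) + 1/13) = -3*(6*(-1/37) + 1/13) = -3*(-6/37 + 1/13) = -3*(-41/481) = 123/481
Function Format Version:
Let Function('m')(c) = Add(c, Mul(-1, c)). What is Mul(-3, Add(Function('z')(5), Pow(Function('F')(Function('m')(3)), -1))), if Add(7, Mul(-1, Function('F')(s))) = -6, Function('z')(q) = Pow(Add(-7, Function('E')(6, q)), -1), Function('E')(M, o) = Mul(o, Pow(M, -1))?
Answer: Rational(123, 481) ≈ 0.25572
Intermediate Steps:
Function('m')(c) = 0
Function('z')(q) = Pow(Add(-7, Mul(Rational(1, 6), q)), -1) (Function('z')(q) = Pow(Add(-7, Mul(q, Pow(6, -1))), -1) = Pow(Add(-7, Mul(q, Rational(1, 6))), -1) = Pow(Add(-7, Mul(Rational(1, 6), q)), -1))
Function('F')(s) = 13 (Function('F')(s) = Add(7, Mul(-1, -6)) = Add(7, 6) = 13)
Mul(-3, Add(Function('z')(5), Pow(Function('F')(Function('m')(3)), -1))) = Mul(-3, Add(Mul(6, Pow(Add(-42, 5), -1)), Pow(13, -1))) = Mul(-3, Add(Mul(6, Pow(-37, -1)), Rational(1, 13))) = Mul(-3, Add(Mul(6, Rational(-1, 37)), Rational(1, 13))) = Mul(-3, Add(Rational(-6, 37), Rational(1, 13))) = Mul(-3, Rational(-41, 481)) = Rational(123, 481)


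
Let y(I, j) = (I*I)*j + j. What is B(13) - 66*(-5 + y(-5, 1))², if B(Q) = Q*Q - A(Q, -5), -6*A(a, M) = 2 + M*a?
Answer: -57895/2 ≈ -28948.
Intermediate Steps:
y(I, j) = j + j*I² (y(I, j) = I²*j + j = j*I² + j = j + j*I²)
A(a, M) = -⅓ - M*a/6 (A(a, M) = -(2 + M*a)/6 = -⅓ - M*a/6)
B(Q) = ⅓ + Q² - 5*Q/6 (B(Q) = Q*Q - (-⅓ - ⅙*(-5)*Q) = Q² - (-⅓ + 5*Q/6) = Q² + (⅓ - 5*Q/6) = ⅓ + Q² - 5*Q/6)
B(13) - 66*(-5 + y(-5, 1))² = (⅓ + 13² - ⅚*13) - 66*(-5 + 1*(1 + (-5)²))² = (⅓ + 169 - 65/6) - 66*(-5 + 1*(1 + 25))² = 317/2 - 66*(-5 + 1*26)² = 317/2 - 66*(-5 + 26)² = 317/2 - 66*21² = 317/2 - 66*441 = 317/2 - 29106 = -57895/2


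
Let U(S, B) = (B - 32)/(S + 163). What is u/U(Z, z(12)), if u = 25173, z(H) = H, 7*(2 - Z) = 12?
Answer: -28772739/140 ≈ -2.0552e+5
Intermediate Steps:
Z = 2/7 (Z = 2 - 1/7*12 = 2 - 12/7 = 2/7 ≈ 0.28571)
U(S, B) = (-32 + B)/(163 + S)
u/U(Z, z(12)) = 25173/(((-32 + 12)/(163 + 2/7))) = 25173/((-20/(1143/7))) = 25173/(((7/1143)*(-20))) = 25173/(-140/1143) = 25173*(-1143/140) = -28772739/140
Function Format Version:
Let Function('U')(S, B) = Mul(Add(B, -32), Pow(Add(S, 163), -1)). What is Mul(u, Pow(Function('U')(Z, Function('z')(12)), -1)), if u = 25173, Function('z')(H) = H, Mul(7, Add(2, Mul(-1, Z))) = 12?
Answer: Rational(-28772739, 140) ≈ -2.0552e+5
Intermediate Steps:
Z = Rational(2, 7) (Z = Add(2, Mul(Rational(-1, 7), 12)) = Add(2, Rational(-12, 7)) = Rational(2, 7) ≈ 0.28571)
Function('U')(S, B) = Mul(Pow(Add(163, S), -1), Add(-32, B)) (Function('U')(S, B) = Mul(Add(-32, B), Pow(Add(163, S), -1)) = Mul(Pow(Add(163, S), -1), Add(-32, B)))
Mul(u, Pow(Function('U')(Z, Function('z')(12)), -1)) = Mul(25173, Pow(Mul(Pow(Add(163, Rational(2, 7)), -1), Add(-32, 12)), -1)) = Mul(25173, Pow(Mul(Pow(Rational(1143, 7), -1), -20), -1)) = Mul(25173, Pow(Mul(Rational(7, 1143), -20), -1)) = Mul(25173, Pow(Rational(-140, 1143), -1)) = Mul(25173, Rational(-1143, 140)) = Rational(-28772739, 140)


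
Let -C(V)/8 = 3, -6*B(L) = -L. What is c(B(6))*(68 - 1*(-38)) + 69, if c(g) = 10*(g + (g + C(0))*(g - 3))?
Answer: 49889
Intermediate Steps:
B(L) = L/6 (B(L) = -(-1)*L/6 = L/6)
C(V) = -24 (C(V) = -8*3 = -24)
c(g) = 10*g + 10*(-24 + g)*(-3 + g) (c(g) = 10*(g + (g - 24)*(g - 3)) = 10*(g + (-24 + g)*(-3 + g)) = 10*g + 10*(-24 + g)*(-3 + g))
c(B(6))*(68 - 1*(-38)) + 69 = (720 - 130*6/3 + 10*((1/6)*6)**2)*(68 - 1*(-38)) + 69 = (720 - 260*1 + 10*1**2)*(68 + 38) + 69 = (720 - 260 + 10*1)*106 + 69 = (720 - 260 + 10)*106 + 69 = 470*106 + 69 = 49820 + 69 = 49889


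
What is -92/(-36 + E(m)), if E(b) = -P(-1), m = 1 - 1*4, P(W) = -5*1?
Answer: 92/31 ≈ 2.9677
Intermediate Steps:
P(W) = -5
m = -3 (m = 1 - 4 = -3)
E(b) = 5 (E(b) = -1*(-5) = 5)
-92/(-36 + E(m)) = -92/(-36 + 5) = -92/(-31) = -1/31*(-92) = 92/31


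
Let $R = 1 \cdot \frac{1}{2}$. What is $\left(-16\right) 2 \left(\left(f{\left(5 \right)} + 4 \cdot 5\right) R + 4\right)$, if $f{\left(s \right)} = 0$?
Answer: $-448$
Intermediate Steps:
$R = \frac{1}{2}$ ($R = 1 \cdot \frac{1}{2} = \frac{1}{2} \approx 0.5$)
$\left(-16\right) 2 \left(\left(f{\left(5 \right)} + 4 \cdot 5\right) R + 4\right) = \left(-16\right) 2 \left(\left(0 + 4 \cdot 5\right) \frac{1}{2} + 4\right) = - 32 \left(\left(0 + 20\right) \frac{1}{2} + 4\right) = - 32 \left(20 \cdot \frac{1}{2} + 4\right) = - 32 \left(10 + 4\right) = \left(-32\right) 14 = -448$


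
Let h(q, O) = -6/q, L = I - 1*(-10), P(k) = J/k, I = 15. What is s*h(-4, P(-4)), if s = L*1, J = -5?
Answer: 75/2 ≈ 37.500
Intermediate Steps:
P(k) = -5/k
L = 25 (L = 15 - 1*(-10) = 15 + 10 = 25)
s = 25 (s = 25*1 = 25)
s*h(-4, P(-4)) = 25*(-6/(-4)) = 25*(-6*(-¼)) = 25*(3/2) = 75/2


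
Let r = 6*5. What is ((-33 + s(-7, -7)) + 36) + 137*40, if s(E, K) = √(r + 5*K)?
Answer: 5483 + I*√5 ≈ 5483.0 + 2.2361*I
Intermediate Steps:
r = 30
s(E, K) = √(30 + 5*K)
((-33 + s(-7, -7)) + 36) + 137*40 = ((-33 + √(30 + 5*(-7))) + 36) + 137*40 = ((-33 + √(30 - 35)) + 36) + 5480 = ((-33 + √(-5)) + 36) + 5480 = ((-33 + I*√5) + 36) + 5480 = (3 + I*√5) + 5480 = 5483 + I*√5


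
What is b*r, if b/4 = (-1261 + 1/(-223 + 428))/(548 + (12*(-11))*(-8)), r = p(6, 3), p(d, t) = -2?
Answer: 517008/82205 ≈ 6.2893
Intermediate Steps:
r = -2
b = -258504/82205 (b = 4*((-1261 + 1/(-223 + 428))/(548 + (12*(-11))*(-8))) = 4*((-1261 + 1/205)/(548 - 132*(-8))) = 4*((-1261 + 1/205)/(548 + 1056)) = 4*(-258504/205/1604) = 4*(-258504/205*1/1604) = 4*(-64626/82205) = -258504/82205 ≈ -3.1446)
b*r = -258504/82205*(-2) = 517008/82205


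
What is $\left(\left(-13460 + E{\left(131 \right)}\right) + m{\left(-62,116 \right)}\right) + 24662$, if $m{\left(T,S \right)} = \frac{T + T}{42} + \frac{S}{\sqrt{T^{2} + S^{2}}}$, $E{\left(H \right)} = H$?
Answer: $\frac{237931}{21} + \frac{58 \sqrt{173}}{865} \approx 11331.0$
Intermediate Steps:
$m{\left(T,S \right)} = \frac{T}{21} + \frac{S}{\sqrt{S^{2} + T^{2}}}$ ($m{\left(T,S \right)} = 2 T \frac{1}{42} + \frac{S}{\sqrt{S^{2} + T^{2}}} = \frac{T}{21} + \frac{S}{\sqrt{S^{2} + T^{2}}}$)
$\left(\left(-13460 + E{\left(131 \right)}\right) + m{\left(-62,116 \right)}\right) + 24662 = \left(\left(-13460 + 131\right) + \left(\frac{1}{21} \left(-62\right) + \frac{116}{\sqrt{116^{2} + \left(-62\right)^{2}}}\right)\right) + 24662 = \left(-13329 - \left(\frac{62}{21} - \frac{116}{\sqrt{13456 + 3844}}\right)\right) + 24662 = \left(-13329 - \left(\frac{62}{21} - \frac{116}{10 \sqrt{173}}\right)\right) + 24662 = \left(-13329 - \left(\frac{62}{21} - 116 \frac{\sqrt{173}}{1730}\right)\right) + 24662 = \left(-13329 - \left(\frac{62}{21} - \frac{58 \sqrt{173}}{865}\right)\right) + 24662 = \left(- \frac{279971}{21} + \frac{58 \sqrt{173}}{865}\right) + 24662 = \frac{237931}{21} + \frac{58 \sqrt{173}}{865}$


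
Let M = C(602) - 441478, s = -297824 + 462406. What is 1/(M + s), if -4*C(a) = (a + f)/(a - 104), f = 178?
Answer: -166/45964801 ≈ -3.6115e-6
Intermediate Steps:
C(a) = -(178 + a)/(4*(-104 + a)) (C(a) = -(a + 178)/(4*(a - 104)) = -(178 + a)/(4*(-104 + a)))
s = 164582
M = -73285413/166 (M = (-178 - 1*602)/(4*(-104 + 602)) - 441478 = (¼)*(-178 - 602)/498 - 441478 = (¼)*(1/498)*(-780) - 441478 = -65/166 - 441478 = -73285413/166 ≈ -4.4148e+5)
1/(M + s) = 1/(-73285413/166 + 164582) = 1/(-45964801/166) = -166/45964801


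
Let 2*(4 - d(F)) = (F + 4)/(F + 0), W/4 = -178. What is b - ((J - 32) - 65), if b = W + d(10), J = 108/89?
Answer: -545493/890 ≈ -612.91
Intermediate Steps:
J = 108/89 (J = 108*(1/89) = 108/89 ≈ 1.2135)
W = -712 (W = 4*(-178) = -712)
d(F) = 4 - (4 + F)/(2*F) (d(F) = 4 - (F + 4)/(2*(F + 0)) = 4 - (4 + F)/(2*F))
b = -7087/10 (b = -712 + (7/2 - 2/10) = -712 + (7/2 - 2*1/10) = -712 + (7/2 - 1/5) = -712 + 33/10 = -7087/10 ≈ -708.70)
b - ((J - 32) - 65) = -7087/10 - ((108/89 - 32) - 65) = -7087/10 - (-2740/89 - 65) = -7087/10 - 1*(-8525/89) = -7087/10 + 8525/89 = -545493/890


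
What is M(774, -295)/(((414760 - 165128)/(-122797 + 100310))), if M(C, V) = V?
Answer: 6633665/249632 ≈ 26.574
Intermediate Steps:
M(774, -295)/(((414760 - 165128)/(-122797 + 100310))) = -295*(-122797 + 100310)/(414760 - 165128) = -295/(249632/(-22487)) = -295/(249632*(-1/22487)) = -295/(-249632/22487) = -295*(-22487/249632) = 6633665/249632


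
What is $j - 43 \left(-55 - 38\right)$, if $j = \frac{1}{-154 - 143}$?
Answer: $\frac{1187702}{297} \approx 3999.0$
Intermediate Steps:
$j = - \frac{1}{297}$ ($j = \frac{1}{-297} = - \frac{1}{297} \approx -0.003367$)
$j - 43 \left(-55 - 38\right) = - \frac{1}{297} - 43 \left(-55 - 38\right) = - \frac{1}{297} - -3999 = - \frac{1}{297} + 3999 = \frac{1187702}{297}$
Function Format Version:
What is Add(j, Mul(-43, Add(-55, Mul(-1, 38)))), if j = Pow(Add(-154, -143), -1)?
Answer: Rational(1187702, 297) ≈ 3999.0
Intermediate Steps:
j = Rational(-1, 297) (j = Pow(-297, -1) = Rational(-1, 297) ≈ -0.0033670)
Add(j, Mul(-43, Add(-55, Mul(-1, 38)))) = Add(Rational(-1, 297), Mul(-43, Add(-55, Mul(-1, 38)))) = Add(Rational(-1, 297), Mul(-43, Add(-55, -38))) = Add(Rational(-1, 297), Mul(-43, -93)) = Add(Rational(-1, 297), 3999) = Rational(1187702, 297)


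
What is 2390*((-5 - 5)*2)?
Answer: -47800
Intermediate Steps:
2390*((-5 - 5)*2) = 2390*(-10*2) = 2390*(-20) = -47800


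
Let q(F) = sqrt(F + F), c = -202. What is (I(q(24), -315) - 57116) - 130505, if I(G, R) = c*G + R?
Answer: -187936 - 808*sqrt(3) ≈ -1.8934e+5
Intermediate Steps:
q(F) = sqrt(2)*sqrt(F) (q(F) = sqrt(2*F) = sqrt(2)*sqrt(F))
I(G, R) = R - 202*G (I(G, R) = -202*G + R = R - 202*G)
(I(q(24), -315) - 57116) - 130505 = ((-315 - 202*sqrt(2)*sqrt(24)) - 57116) - 130505 = ((-315 - 202*sqrt(2)*2*sqrt(6)) - 57116) - 130505 = ((-315 - 808*sqrt(3)) - 57116) - 130505 = (-57431 - 808*sqrt(3)) - 130505 = -187936 - 808*sqrt(3)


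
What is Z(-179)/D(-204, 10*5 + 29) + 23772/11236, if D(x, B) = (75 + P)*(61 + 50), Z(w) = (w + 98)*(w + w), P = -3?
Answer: 2387997/415732 ≈ 5.7441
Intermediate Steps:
Z(w) = 2*w*(98 + w) (Z(w) = (98 + w)*(2*w) = 2*w*(98 + w))
D(x, B) = 7992 (D(x, B) = (75 - 3)*(61 + 50) = 72*111 = 7992)
Z(-179)/D(-204, 10*5 + 29) + 23772/11236 = (2*(-179)*(98 - 179))/7992 + 23772/11236 = (2*(-179)*(-81))*(1/7992) + 23772*(1/11236) = 28998*(1/7992) + 5943/2809 = 537/148 + 5943/2809 = 2387997/415732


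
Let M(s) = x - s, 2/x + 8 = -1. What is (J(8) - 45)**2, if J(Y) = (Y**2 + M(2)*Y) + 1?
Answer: 400/81 ≈ 4.9383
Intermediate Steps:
x = -2/9 (x = 2/(-8 - 1) = 2/(-9) = 2*(-1/9) = -2/9 ≈ -0.22222)
M(s) = -2/9 - s
J(Y) = 1 + Y**2 - 20*Y/9 (J(Y) = (Y**2 + (-2/9 - 1*2)*Y) + 1 = (Y**2 + (-2/9 - 2)*Y) + 1 = (Y**2 - 20*Y/9) + 1 = 1 + Y**2 - 20*Y/9)
(J(8) - 45)**2 = ((1 + 8**2 - 20/9*8) - 45)**2 = ((1 + 64 - 160/9) - 45)**2 = (425/9 - 45)**2 = (20/9)**2 = 400/81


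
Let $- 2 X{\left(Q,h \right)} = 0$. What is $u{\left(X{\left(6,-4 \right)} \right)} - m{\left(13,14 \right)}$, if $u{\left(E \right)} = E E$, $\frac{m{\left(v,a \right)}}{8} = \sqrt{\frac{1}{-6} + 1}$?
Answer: $- \frac{4 \sqrt{30}}{3} \approx -7.303$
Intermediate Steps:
$m{\left(v,a \right)} = \frac{4 \sqrt{30}}{3}$ ($m{\left(v,a \right)} = 8 \sqrt{\frac{1}{-6} + 1} = 8 \sqrt{- \frac{1}{6} + 1} = 8 \sqrt{\frac{5}{6}} = 8 \frac{\sqrt{30}}{6} = \frac{4 \sqrt{30}}{3}$)
$X{\left(Q,h \right)} = 0$ ($X{\left(Q,h \right)} = \left(- \frac{1}{2}\right) 0 = 0$)
$u{\left(E \right)} = E^{2}$
$u{\left(X{\left(6,-4 \right)} \right)} - m{\left(13,14 \right)} = 0^{2} - \frac{4 \sqrt{30}}{3} = 0 - \frac{4 \sqrt{30}}{3} = - \frac{4 \sqrt{30}}{3}$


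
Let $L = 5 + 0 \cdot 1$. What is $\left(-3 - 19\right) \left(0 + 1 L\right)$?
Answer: $-110$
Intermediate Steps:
$L = 5$ ($L = 5 + 0 = 5$)
$\left(-3 - 19\right) \left(0 + 1 L\right) = \left(-3 - 19\right) \left(0 + 1 \cdot 5\right) = \left(-3 - 19\right) \left(0 + 5\right) = \left(-22\right) 5 = -110$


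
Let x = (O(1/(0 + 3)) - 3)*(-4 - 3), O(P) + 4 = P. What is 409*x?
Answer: 57260/3 ≈ 19087.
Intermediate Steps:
O(P) = -4 + P
x = 140/3 (x = ((-4 + 1/(0 + 3)) - 3)*(-4 - 3) = ((-4 + 1/3) - 3)*(-7) = ((-4 + ⅓) - 3)*(-7) = (-11/3 - 3)*(-7) = -20/3*(-7) = 140/3 ≈ 46.667)
409*x = 409*(140/3) = 57260/3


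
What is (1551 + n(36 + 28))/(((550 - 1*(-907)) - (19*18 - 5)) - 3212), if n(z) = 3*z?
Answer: -1743/2092 ≈ -0.83317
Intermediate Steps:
(1551 + n(36 + 28))/(((550 - 1*(-907)) - (19*18 - 5)) - 3212) = (1551 + 3*(36 + 28))/(((550 - 1*(-907)) - (19*18 - 5)) - 3212) = (1551 + 3*64)/(((550 + 907) - (342 - 5)) - 3212) = (1551 + 192)/((1457 - 1*337) - 3212) = 1743/((1457 - 337) - 3212) = 1743/(1120 - 3212) = 1743/(-2092) = 1743*(-1/2092) = -1743/2092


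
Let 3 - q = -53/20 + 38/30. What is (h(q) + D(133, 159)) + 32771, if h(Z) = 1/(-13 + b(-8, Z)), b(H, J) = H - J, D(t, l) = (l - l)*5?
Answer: 49910173/1523 ≈ 32771.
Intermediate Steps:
D(t, l) = 0 (D(t, l) = 0*5 = 0)
q = 263/60 (q = 3 - (-53/20 + 38/30) = 3 - (-53*1/20 + 38*(1/30)) = 3 - (-53/20 + 19/15) = 3 - 1*(-83/60) = 3 + 83/60 = 263/60 ≈ 4.3833)
h(Z) = 1/(-21 - Z) (h(Z) = 1/(-13 + (-8 - Z)) = 1/(-21 - Z))
(h(q) + D(133, 159)) + 32771 = (-1/(21 + 263/60) + 0) + 32771 = (-1/1523/60 + 0) + 32771 = (-1*60/1523 + 0) + 32771 = (-60/1523 + 0) + 32771 = -60/1523 + 32771 = 49910173/1523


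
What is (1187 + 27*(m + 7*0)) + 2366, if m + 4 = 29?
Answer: 4228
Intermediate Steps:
m = 25 (m = -4 + 29 = 25)
(1187 + 27*(m + 7*0)) + 2366 = (1187 + 27*(25 + 7*0)) + 2366 = (1187 + 27*(25 + 0)) + 2366 = (1187 + 27*25) + 2366 = (1187 + 675) + 2366 = 1862 + 2366 = 4228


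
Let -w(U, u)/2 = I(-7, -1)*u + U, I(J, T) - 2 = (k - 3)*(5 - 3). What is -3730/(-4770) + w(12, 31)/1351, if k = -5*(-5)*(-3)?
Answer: 5046871/644427 ≈ 7.8316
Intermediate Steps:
k = -75 (k = 25*(-3) = -75)
I(J, T) = -154 (I(J, T) = 2 + (-75 - 3)*(5 - 3) = 2 - 78*2 = 2 - 156 = -154)
w(U, u) = -2*U + 308*u (w(U, u) = -2*(-154*u + U) = -2*(U - 154*u) = -2*U + 308*u)
-3730/(-4770) + w(12, 31)/1351 = -3730/(-4770) + (-2*12 + 308*31)/1351 = -3730*(-1/4770) + (-24 + 9548)*(1/1351) = 373/477 + 9524*(1/1351) = 373/477 + 9524/1351 = 5046871/644427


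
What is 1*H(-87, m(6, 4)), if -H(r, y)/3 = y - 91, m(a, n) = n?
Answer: 261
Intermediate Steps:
H(r, y) = 273 - 3*y (H(r, y) = -3*(y - 91) = -3*(-91 + y) = 273 - 3*y)
1*H(-87, m(6, 4)) = 1*(273 - 3*4) = 1*(273 - 12) = 1*261 = 261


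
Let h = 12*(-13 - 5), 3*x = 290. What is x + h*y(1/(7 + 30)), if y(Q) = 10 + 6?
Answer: -10078/3 ≈ -3359.3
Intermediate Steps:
x = 290/3 (x = (1/3)*290 = 290/3 ≈ 96.667)
h = -216 (h = 12*(-18) = -216)
y(Q) = 16
x + h*y(1/(7 + 30)) = 290/3 - 216*16 = 290/3 - 3456 = -10078/3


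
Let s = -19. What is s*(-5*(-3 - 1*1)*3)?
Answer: -1140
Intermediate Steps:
s*(-5*(-3 - 1*1)*3) = -19*(-5*(-3 - 1*1))*3 = -19*(-5*(-3 - 1))*3 = -19*(-5*(-4))*3 = -380*3 = -19*60 = -1140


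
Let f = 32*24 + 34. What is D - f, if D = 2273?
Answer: 1471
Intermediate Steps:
f = 802 (f = 768 + 34 = 802)
D - f = 2273 - 1*802 = 2273 - 802 = 1471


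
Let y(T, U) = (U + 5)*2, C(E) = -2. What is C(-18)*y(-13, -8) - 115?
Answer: -103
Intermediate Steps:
y(T, U) = 10 + 2*U (y(T, U) = (5 + U)*2 = 10 + 2*U)
C(-18)*y(-13, -8) - 115 = -2*(10 + 2*(-8)) - 115 = -2*(10 - 16) - 115 = -2*(-6) - 115 = 12 - 115 = -103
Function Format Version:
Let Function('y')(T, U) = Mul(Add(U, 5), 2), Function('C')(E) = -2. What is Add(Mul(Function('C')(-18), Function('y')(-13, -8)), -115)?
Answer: -103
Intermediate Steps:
Function('y')(T, U) = Add(10, Mul(2, U)) (Function('y')(T, U) = Mul(Add(5, U), 2) = Add(10, Mul(2, U)))
Add(Mul(Function('C')(-18), Function('y')(-13, -8)), -115) = Add(Mul(-2, Add(10, Mul(2, -8))), -115) = Add(Mul(-2, Add(10, -16)), -115) = Add(Mul(-2, -6), -115) = Add(12, -115) = -103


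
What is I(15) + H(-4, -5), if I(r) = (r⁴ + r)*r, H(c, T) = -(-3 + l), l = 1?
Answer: 759602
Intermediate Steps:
H(c, T) = 2 (H(c, T) = -(-3 + 1) = -1*(-2) = 2)
I(r) = r*(r + r⁴) (I(r) = (r + r⁴)*r = r*(r + r⁴))
I(15) + H(-4, -5) = (15² + 15⁵) + 2 = (225 + 759375) + 2 = 759600 + 2 = 759602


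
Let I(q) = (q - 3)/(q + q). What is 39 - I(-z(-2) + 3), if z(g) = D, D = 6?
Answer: 38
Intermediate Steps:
z(g) = 6
I(q) = (-3 + q)/(2*q) (I(q) = (-3 + q)/((2*q)) = (-3 + q)*(1/(2*q)) = (-3 + q)/(2*q))
39 - I(-z(-2) + 3) = 39 - (-3 + (-1*6 + 3))/(2*(-1*6 + 3)) = 39 - (-3 + (-6 + 3))/(2*(-6 + 3)) = 39 - (-3 - 3)/(2*(-3)) = 39 - (-1)*(-6)/(2*3) = 39 - 1*1 = 39 - 1 = 38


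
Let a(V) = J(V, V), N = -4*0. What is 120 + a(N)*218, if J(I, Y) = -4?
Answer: -752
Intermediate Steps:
N = 0
a(V) = -4
120 + a(N)*218 = 120 - 4*218 = 120 - 872 = -752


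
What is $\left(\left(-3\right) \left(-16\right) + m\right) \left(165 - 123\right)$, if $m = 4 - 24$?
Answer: $1176$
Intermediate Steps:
$m = -20$ ($m = 4 - 24 = -20$)
$\left(\left(-3\right) \left(-16\right) + m\right) \left(165 - 123\right) = \left(\left(-3\right) \left(-16\right) - 20\right) \left(165 - 123\right) = \left(48 - 20\right) 42 = 28 \cdot 42 = 1176$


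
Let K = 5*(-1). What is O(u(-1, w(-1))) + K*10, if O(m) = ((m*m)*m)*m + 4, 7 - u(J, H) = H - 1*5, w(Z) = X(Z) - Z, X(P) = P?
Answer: 20690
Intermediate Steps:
w(Z) = 0 (w(Z) = Z - Z = 0)
u(J, H) = 12 - H (u(J, H) = 7 - (H - 1*5) = 7 - (H - 5) = 7 - (-5 + H) = 7 + (5 - H) = 12 - H)
K = -5
O(m) = 4 + m**4 (O(m) = (m**2*m)*m + 4 = m**3*m + 4 = m**4 + 4 = 4 + m**4)
O(u(-1, w(-1))) + K*10 = (4 + (12 - 1*0)**4) - 5*10 = (4 + (12 + 0)**4) - 50 = (4 + 12**4) - 50 = (4 + 20736) - 50 = 20740 - 50 = 20690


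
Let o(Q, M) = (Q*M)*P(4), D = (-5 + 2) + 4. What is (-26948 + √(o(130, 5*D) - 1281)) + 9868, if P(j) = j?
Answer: -17080 + √1319 ≈ -17044.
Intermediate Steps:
D = 1 (D = -3 + 4 = 1)
o(Q, M) = 4*M*Q (o(Q, M) = (Q*M)*4 = (M*Q)*4 = 4*M*Q)
(-26948 + √(o(130, 5*D) - 1281)) + 9868 = (-26948 + √(4*(5*1)*130 - 1281)) + 9868 = (-26948 + √(4*5*130 - 1281)) + 9868 = (-26948 + √(2600 - 1281)) + 9868 = (-26948 + √1319) + 9868 = -17080 + √1319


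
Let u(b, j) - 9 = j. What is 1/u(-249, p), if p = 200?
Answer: 1/209 ≈ 0.0047847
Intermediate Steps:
u(b, j) = 9 + j
1/u(-249, p) = 1/(9 + 200) = 1/209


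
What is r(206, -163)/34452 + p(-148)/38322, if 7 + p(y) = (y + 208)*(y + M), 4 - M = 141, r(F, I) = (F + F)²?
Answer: 164321089/36674154 ≈ 4.4806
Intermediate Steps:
r(F, I) = 4*F² (r(F, I) = (2*F)² = 4*F²)
M = -137 (M = 4 - 1*141 = 4 - 141 = -137)
p(y) = -7 + (-137 + y)*(208 + y) (p(y) = -7 + (y + 208)*(y - 137) = -7 + (208 + y)*(-137 + y) = -7 + (-137 + y)*(208 + y))
r(206, -163)/34452 + p(-148)/38322 = (4*206²)/34452 + (-28503 + (-148)² + 71*(-148))/38322 = (4*42436)*(1/34452) + (-28503 + 21904 - 10508)*(1/38322) = 169744*(1/34452) - 17107*1/38322 = 42436/8613 - 17107/38322 = 164321089/36674154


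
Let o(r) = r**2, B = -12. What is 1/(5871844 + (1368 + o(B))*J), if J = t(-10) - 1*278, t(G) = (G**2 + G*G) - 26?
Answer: 1/5714596 ≈ 1.7499e-7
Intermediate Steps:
t(G) = -26 + 2*G**2 (t(G) = (G**2 + G**2) - 26 = 2*G**2 - 26 = -26 + 2*G**2)
J = -104 (J = (-26 + 2*(-10)**2) - 1*278 = (-26 + 2*100) - 278 = (-26 + 200) - 278 = 174 - 278 = -104)
1/(5871844 + (1368 + o(B))*J) = 1/(5871844 + (1368 + (-12)**2)*(-104)) = 1/(5871844 + (1368 + 144)*(-104)) = 1/(5871844 + 1512*(-104)) = 1/(5871844 - 157248) = 1/5714596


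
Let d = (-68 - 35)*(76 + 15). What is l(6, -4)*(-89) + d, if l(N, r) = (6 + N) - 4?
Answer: -10085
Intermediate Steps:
l(N, r) = 2 + N
d = -9373 (d = -103*91 = -9373)
l(6, -4)*(-89) + d = (2 + 6)*(-89) - 9373 = 8*(-89) - 9373 = -712 - 9373 = -10085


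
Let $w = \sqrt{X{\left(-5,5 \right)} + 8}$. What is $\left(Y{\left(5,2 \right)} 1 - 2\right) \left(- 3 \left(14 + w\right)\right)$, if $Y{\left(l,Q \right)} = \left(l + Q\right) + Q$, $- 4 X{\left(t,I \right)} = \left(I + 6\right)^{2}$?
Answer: $-294 - \frac{21 i \sqrt{89}}{2} \approx -294.0 - 99.057 i$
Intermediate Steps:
$X{\left(t,I \right)} = - \frac{\left(6 + I\right)^{2}}{4}$ ($X{\left(t,I \right)} = - \frac{\left(I + 6\right)^{2}}{4} = - \frac{\left(6 + I\right)^{2}}{4}$)
$w = \frac{i \sqrt{89}}{2}$ ($w = \sqrt{- \frac{\left(6 + 5\right)^{2}}{4} + 8} = \sqrt{- \frac{11^{2}}{4} + 8} = \sqrt{\left(- \frac{1}{4}\right) 121 + 8} = \sqrt{- \frac{121}{4} + 8} = \sqrt{- \frac{89}{4}} = \frac{i \sqrt{89}}{2} \approx 4.717 i$)
$Y{\left(l,Q \right)} = l + 2 Q$ ($Y{\left(l,Q \right)} = \left(Q + l\right) + Q = l + 2 Q$)
$\left(Y{\left(5,2 \right)} 1 - 2\right) \left(- 3 \left(14 + w\right)\right) = \left(\left(5 + 2 \cdot 2\right) 1 - 2\right) \left(- 3 \left(14 + \frac{i \sqrt{89}}{2}\right)\right) = \left(\left(5 + 4\right) 1 - 2\right) \left(-42 - \frac{3 i \sqrt{89}}{2}\right) = \left(9 \cdot 1 - 2\right) \left(-42 - \frac{3 i \sqrt{89}}{2}\right) = \left(9 - 2\right) \left(-42 - \frac{3 i \sqrt{89}}{2}\right) = 7 \left(-42 - \frac{3 i \sqrt{89}}{2}\right) = -294 - \frac{21 i \sqrt{89}}{2}$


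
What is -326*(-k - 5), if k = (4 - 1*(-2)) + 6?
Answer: 5542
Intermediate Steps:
k = 12 (k = (4 + 2) + 6 = 6 + 6 = 12)
-326*(-k - 5) = -326*(-1*12 - 5) = -326*(-12 - 5) = -326*(-17) = 5542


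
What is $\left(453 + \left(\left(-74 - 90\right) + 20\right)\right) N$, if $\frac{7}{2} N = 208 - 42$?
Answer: $\frac{102588}{7} \approx 14655.0$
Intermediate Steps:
$N = \frac{332}{7}$ ($N = \frac{2 \left(208 - 42\right)}{7} = \frac{2}{7} \cdot 166 = \frac{332}{7} \approx 47.429$)
$\left(453 + \left(\left(-74 - 90\right) + 20\right)\right) N = \left(453 + \left(\left(-74 - 90\right) + 20\right)\right) \frac{332}{7} = \left(453 + \left(-164 + 20\right)\right) \frac{332}{7} = \left(453 - 144\right) \frac{332}{7} = 309 \cdot \frac{332}{7} = \frac{102588}{7}$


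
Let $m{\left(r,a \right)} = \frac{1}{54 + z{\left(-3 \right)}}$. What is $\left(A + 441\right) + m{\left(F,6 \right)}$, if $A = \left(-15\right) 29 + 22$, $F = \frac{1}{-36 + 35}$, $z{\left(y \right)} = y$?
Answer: $\frac{1429}{51} \approx 28.02$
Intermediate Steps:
$F = -1$ ($F = \frac{1}{-1} = -1$)
$m{\left(r,a \right)} = \frac{1}{51}$ ($m{\left(r,a \right)} = \frac{1}{54 - 3} = \frac{1}{51}$)
$A = -413$ ($A = -435 + 22 = -413$)
$\left(A + 441\right) + m{\left(F,6 \right)} = \left(-413 + 441\right) + \frac{1}{51} = 28 + \frac{1}{51} = \frac{1429}{51}$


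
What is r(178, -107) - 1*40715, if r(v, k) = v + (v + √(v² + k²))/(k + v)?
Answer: -2877949/71 + √43133/71 ≈ -40532.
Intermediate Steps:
r(v, k) = v + (v + √(k² + v²))/(k + v)
r(178, -107) - 1*40715 = (178 + 178² + √((-107)² + 178²) - 107*178)/(-107 + 178) - 1*40715 = (178 + 31684 + √(11449 + 31684) - 19046)/71 - 40715 = (178 + 31684 + √43133 - 19046)/71 - 40715 = (12816 + √43133)/71 - 40715 = (12816/71 + √43133/71) - 40715 = -2877949/71 + √43133/71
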